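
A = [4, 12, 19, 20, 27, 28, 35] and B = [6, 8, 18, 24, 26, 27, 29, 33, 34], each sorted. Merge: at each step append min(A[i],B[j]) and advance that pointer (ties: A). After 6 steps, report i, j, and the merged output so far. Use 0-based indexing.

i=3, j=3, merged so far=[4, 6, 8, 12, 18, 19]

i=0 j=0: A[i]=4<=B[j]=6 take 4, i++
i=1 j=0: A[i]=12>B[j]=6 take 6, j++
i=1 j=1: A[i]=12>B[j]=8 take 8, j++
i=1 j=2: A[i]=12<=B[j]=18 take 12, i++
i=2 j=2: A[i]=19>B[j]=18 take 18, j++
i=2 j=3: A[i]=19<=B[j]=24 take 19, i++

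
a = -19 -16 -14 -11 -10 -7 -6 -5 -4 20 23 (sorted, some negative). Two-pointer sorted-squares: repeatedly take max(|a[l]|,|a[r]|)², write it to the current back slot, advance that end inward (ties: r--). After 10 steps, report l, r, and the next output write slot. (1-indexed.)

l=9, r=9, next write slot=1

l=1 r=11: |-19|<=|23| out[11]=529, r--
l=1 r=10: |-19|<=|20| out[10]=400, r--
l=1 r=9: |-19|>|-4| out[9]=361, l++
l=2 r=9: |-16|>|-4| out[8]=256, l++
l=3 r=9: |-14|>|-4| out[7]=196, l++
l=4 r=9: |-11|>|-4| out[6]=121, l++
l=5 r=9: |-10|>|-4| out[5]=100, l++
l=6 r=9: |-7|>|-4| out[4]=49, l++
l=7 r=9: |-6|>|-4| out[3]=36, l++
l=8 r=9: |-5|>|-4| out[2]=25, l++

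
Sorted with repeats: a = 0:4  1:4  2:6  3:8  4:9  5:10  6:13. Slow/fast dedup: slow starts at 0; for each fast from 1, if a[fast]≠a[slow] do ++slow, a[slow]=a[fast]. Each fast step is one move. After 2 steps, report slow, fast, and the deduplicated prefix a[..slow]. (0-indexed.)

(s=0,f=1) a[fast]=4=a[slow] dup → fast++
(s=0,f=2) a[fast]=6≠a[slow]=4 write a[1]=6 → slow++,fast++

slow=1, fast=3, prefix=[4, 6]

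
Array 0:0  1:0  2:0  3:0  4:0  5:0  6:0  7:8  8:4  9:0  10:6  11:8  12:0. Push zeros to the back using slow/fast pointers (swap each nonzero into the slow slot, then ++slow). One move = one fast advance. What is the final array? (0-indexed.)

[8, 4, 6, 8, 0, 0, 0, 0, 0, 0, 0, 0, 0]

(s=0,f=0) a[fast]=0 → fast++
(s=0,f=1) a[fast]=0 → fast++
(s=0,f=2) a[fast]=0 → fast++
(s=0,f=3) a[fast]=0 → fast++
(s=0,f=4) a[fast]=0 → fast++
(s=0,f=5) a[fast]=0 → fast++
(s=0,f=6) a[fast]=0 → fast++
(s=0,f=7) a[fast]=8≠0 swap→a[0]=8 → slow++,fast++
(s=1,f=8) a[fast]=4≠0 swap→a[1]=4 → slow++,fast++
(s=2,f=9) a[fast]=0 → fast++
(s=2,f=10) a[fast]=6≠0 swap→a[2]=6 → slow++,fast++
(s=3,f=11) a[fast]=8≠0 swap→a[3]=8 → slow++,fast++
(s=4,f=12) a[fast]=0 → fast++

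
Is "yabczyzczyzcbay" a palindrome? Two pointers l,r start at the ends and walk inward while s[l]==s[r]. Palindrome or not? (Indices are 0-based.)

palindrome

l=0 r=14: 'y'=='y', l++,r--
l=1 r=13: 'a'=='a', l++,r--
l=2 r=12: 'b'=='b', l++,r--
l=3 r=11: 'c'=='c', l++,r--
l=4 r=10: 'z'=='z', l++,r--
l=5 r=9: 'y'=='y', l++,r--
l=6 r=8: 'z'=='z', l++,r--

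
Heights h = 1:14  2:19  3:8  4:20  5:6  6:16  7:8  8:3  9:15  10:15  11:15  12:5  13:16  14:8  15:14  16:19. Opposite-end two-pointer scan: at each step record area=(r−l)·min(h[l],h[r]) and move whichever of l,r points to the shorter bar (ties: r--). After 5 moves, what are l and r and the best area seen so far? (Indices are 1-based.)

l=2, r=12, best area=266

l=1 r=16: min(14,19)*15=210 best=210 *, l++
l=2 r=16: min(19,19)*14=266 best=266 *, r--
l=2 r=15: min(19,14)*13=182 best=266, r--
l=2 r=14: min(19,8)*12=96 best=266, r--
l=2 r=13: min(19,16)*11=176 best=266, r--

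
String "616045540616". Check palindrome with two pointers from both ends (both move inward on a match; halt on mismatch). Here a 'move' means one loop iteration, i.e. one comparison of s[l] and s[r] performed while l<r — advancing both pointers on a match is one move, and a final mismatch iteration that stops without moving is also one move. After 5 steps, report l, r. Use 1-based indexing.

l=6, r=7

l=1 r=12: '6'=='6', l++,r--
l=2 r=11: '1'=='1', l++,r--
l=3 r=10: '6'=='6', l++,r--
l=4 r=9: '0'=='0', l++,r--
l=5 r=8: '4'=='4', l++,r--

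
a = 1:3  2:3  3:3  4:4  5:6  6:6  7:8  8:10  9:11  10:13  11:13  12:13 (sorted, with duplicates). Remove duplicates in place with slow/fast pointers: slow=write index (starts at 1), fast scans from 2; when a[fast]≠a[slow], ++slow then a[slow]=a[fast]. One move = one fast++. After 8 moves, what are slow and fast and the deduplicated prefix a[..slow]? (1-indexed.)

(s=1,f=2) a[fast]=3=a[slow] dup → fast++
(s=1,f=3) a[fast]=3=a[slow] dup → fast++
(s=1,f=4) a[fast]=4≠a[slow]=3 write a[2]=4 → slow++,fast++
(s=2,f=5) a[fast]=6≠a[slow]=4 write a[3]=6 → slow++,fast++
(s=3,f=6) a[fast]=6=a[slow] dup → fast++
(s=3,f=7) a[fast]=8≠a[slow]=6 write a[4]=8 → slow++,fast++
(s=4,f=8) a[fast]=10≠a[slow]=8 write a[5]=10 → slow++,fast++
(s=5,f=9) a[fast]=11≠a[slow]=10 write a[6]=11 → slow++,fast++

slow=6, fast=10, prefix=[3, 4, 6, 8, 10, 11]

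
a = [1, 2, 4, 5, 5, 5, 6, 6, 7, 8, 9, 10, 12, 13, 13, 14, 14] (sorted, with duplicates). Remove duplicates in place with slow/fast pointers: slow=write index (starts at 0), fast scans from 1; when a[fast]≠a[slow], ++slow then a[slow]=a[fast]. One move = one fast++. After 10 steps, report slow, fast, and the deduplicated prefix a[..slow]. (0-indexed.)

slow=7, fast=11, prefix=[1, 2, 4, 5, 6, 7, 8, 9]

(s=0,f=1) a[fast]=2≠a[slow]=1 write a[1]=2 → slow++,fast++
(s=1,f=2) a[fast]=4≠a[slow]=2 write a[2]=4 → slow++,fast++
(s=2,f=3) a[fast]=5≠a[slow]=4 write a[3]=5 → slow++,fast++
(s=3,f=4) a[fast]=5=a[slow] dup → fast++
(s=3,f=5) a[fast]=5=a[slow] dup → fast++
(s=3,f=6) a[fast]=6≠a[slow]=5 write a[4]=6 → slow++,fast++
(s=4,f=7) a[fast]=6=a[slow] dup → fast++
(s=4,f=8) a[fast]=7≠a[slow]=6 write a[5]=7 → slow++,fast++
(s=5,f=9) a[fast]=8≠a[slow]=7 write a[6]=8 → slow++,fast++
(s=6,f=10) a[fast]=9≠a[slow]=8 write a[7]=9 → slow++,fast++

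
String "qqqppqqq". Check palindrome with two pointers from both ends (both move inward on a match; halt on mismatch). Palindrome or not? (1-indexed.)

palindrome

l=1 r=8: 'q'=='q', l++,r--
l=2 r=7: 'q'=='q', l++,r--
l=3 r=6: 'q'=='q', l++,r--
l=4 r=5: 'p'=='p', l++,r--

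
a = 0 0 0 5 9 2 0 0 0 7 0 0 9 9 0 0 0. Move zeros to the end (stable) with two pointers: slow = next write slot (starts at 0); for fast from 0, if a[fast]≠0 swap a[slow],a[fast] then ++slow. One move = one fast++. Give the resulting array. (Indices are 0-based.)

slow=0 fast=0: a[fast]=0, fast++
slow=0 fast=1: a[fast]=0, fast++
slow=0 fast=2: a[fast]=0, fast++
slow=0 fast=3: a[fast]=5≠0 swap→a[0]=5, slow++,fast++
slow=1 fast=4: a[fast]=9≠0 swap→a[1]=9, slow++,fast++
slow=2 fast=5: a[fast]=2≠0 swap→a[2]=2, slow++,fast++
slow=3 fast=6: a[fast]=0, fast++
slow=3 fast=7: a[fast]=0, fast++
slow=3 fast=8: a[fast]=0, fast++
slow=3 fast=9: a[fast]=7≠0 swap→a[3]=7, slow++,fast++
slow=4 fast=10: a[fast]=0, fast++
slow=4 fast=11: a[fast]=0, fast++
slow=4 fast=12: a[fast]=9≠0 swap→a[4]=9, slow++,fast++
slow=5 fast=13: a[fast]=9≠0 swap→a[5]=9, slow++,fast++
slow=6 fast=14: a[fast]=0, fast++
slow=6 fast=15: a[fast]=0, fast++
slow=6 fast=16: a[fast]=0, fast++

[5, 9, 2, 7, 9, 9, 0, 0, 0, 0, 0, 0, 0, 0, 0, 0, 0]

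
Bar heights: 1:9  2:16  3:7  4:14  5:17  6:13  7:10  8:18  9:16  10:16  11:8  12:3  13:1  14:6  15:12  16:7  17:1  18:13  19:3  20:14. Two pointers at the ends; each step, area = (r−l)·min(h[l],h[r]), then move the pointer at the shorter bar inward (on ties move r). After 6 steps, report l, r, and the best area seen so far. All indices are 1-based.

l=1 r=20: min(9,14)*19=171 best=171 *, l++
l=2 r=20: min(16,14)*18=252 best=252 *, r--
l=2 r=19: min(16,3)*17=51 best=252, r--
l=2 r=18: min(16,13)*16=208 best=252, r--
l=2 r=17: min(16,1)*15=15 best=252, r--
l=2 r=16: min(16,7)*14=98 best=252, r--

l=2, r=15, best area=252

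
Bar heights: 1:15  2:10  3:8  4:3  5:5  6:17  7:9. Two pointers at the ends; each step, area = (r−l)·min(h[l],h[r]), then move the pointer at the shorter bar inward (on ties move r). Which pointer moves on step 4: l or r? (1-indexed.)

l

l=1 r=7: min(15,9)*6=54 best=54 *, r--
l=1 r=6: min(15,17)*5=75 best=75 *, l++
l=2 r=6: min(10,17)*4=40 best=75, l++
l=3 r=6: min(8,17)*3=24 best=75, l++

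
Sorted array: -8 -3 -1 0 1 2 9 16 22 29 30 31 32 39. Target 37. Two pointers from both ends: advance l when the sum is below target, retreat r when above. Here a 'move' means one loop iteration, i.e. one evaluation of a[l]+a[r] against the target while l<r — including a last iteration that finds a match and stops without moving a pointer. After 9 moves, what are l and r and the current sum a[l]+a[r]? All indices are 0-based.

l=6, r=10, sum=39

l=0 r=13: -8+39=31 <37, l++
l=1 r=13: -3+39=36 <37, l++
l=2 r=13: -1+39=38 >37, r--
l=2 r=12: -1+32=31 <37, l++
l=3 r=12: 0+32=32 <37, l++
l=4 r=12: 1+32=33 <37, l++
l=5 r=12: 2+32=34 <37, l++
l=6 r=12: 9+32=41 >37, r--
l=6 r=11: 9+31=40 >37, r--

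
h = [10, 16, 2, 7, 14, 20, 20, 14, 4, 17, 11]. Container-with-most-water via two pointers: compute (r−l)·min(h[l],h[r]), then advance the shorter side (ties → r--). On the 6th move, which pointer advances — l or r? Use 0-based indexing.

l

l=0 r=10: min(10,11)*10=100 best=100 *, l++
l=1 r=10: min(16,11)*9=99 best=100, r--
l=1 r=9: min(16,17)*8=128 best=128 *, l++
l=2 r=9: min(2,17)*7=14 best=128, l++
l=3 r=9: min(7,17)*6=42 best=128, l++
l=4 r=9: min(14,17)*5=70 best=128, l++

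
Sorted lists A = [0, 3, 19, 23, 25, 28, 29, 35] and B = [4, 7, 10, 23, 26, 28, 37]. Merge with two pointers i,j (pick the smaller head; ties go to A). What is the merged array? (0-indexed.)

[i=0,j=0] A[i]=0<=B[j]=4 take 0 → i++
[i=1,j=0] A[i]=3<=B[j]=4 take 3 → i++
[i=2,j=0] A[i]=19>B[j]=4 take 4 → j++
[i=2,j=1] A[i]=19>B[j]=7 take 7 → j++
[i=2,j=2] A[i]=19>B[j]=10 take 10 → j++
[i=2,j=3] A[i]=19<=B[j]=23 take 19 → i++
[i=3,j=3] A[i]=23<=B[j]=23 take 23 → i++
[i=4,j=3] A[i]=25>B[j]=23 take 23 → j++
[i=4,j=4] A[i]=25<=B[j]=26 take 25 → i++
[i=5,j=4] A[i]=28>B[j]=26 take 26 → j++
[i=5,j=5] A[i]=28<=B[j]=28 take 28 → i++
[i=6,j=5] A[i]=29>B[j]=28 take 28 → j++
[i=6,j=6] A[i]=29<=B[j]=37 take 29 → i++
[i=7,j=6] A[i]=35<=B[j]=37 take 35 → i++
[i=8,j=6] A done, take B[j]=37 → j++

[0, 3, 4, 7, 10, 19, 23, 23, 25, 26, 28, 28, 29, 35, 37]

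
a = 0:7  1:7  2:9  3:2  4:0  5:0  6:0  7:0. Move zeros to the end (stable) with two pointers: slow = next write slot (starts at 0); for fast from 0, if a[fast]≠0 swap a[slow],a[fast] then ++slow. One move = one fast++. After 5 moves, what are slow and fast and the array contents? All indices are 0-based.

slow=4, fast=5, a=[7, 7, 9, 2, 0, 0, 0, 0]

slow=0 fast=0: a[fast]=7≠0 swap→a[0]=7, slow++,fast++
slow=1 fast=1: a[fast]=7≠0 swap→a[1]=7, slow++,fast++
slow=2 fast=2: a[fast]=9≠0 swap→a[2]=9, slow++,fast++
slow=3 fast=3: a[fast]=2≠0 swap→a[3]=2, slow++,fast++
slow=4 fast=4: a[fast]=0, fast++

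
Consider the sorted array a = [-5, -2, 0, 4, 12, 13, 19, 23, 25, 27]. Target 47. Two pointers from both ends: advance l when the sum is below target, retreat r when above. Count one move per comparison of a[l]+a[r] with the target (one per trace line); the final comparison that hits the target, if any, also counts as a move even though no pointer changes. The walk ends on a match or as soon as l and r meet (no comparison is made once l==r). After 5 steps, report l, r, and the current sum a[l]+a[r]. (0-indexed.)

l=5, r=9, sum=40

[0,9] -5+27=22 <47 → l++
[1,9] -2+27=25 <47 → l++
[2,9] 0+27=27 <47 → l++
[3,9] 4+27=31 <47 → l++
[4,9] 12+27=39 <47 → l++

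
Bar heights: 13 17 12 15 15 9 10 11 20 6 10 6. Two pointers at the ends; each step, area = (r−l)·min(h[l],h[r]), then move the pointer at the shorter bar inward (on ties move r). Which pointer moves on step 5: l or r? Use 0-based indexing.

l=0 r=11: min(13,6)*11=66 best=66 *, r--
l=0 r=10: min(13,10)*10=100 best=100 *, r--
l=0 r=9: min(13,6)*9=54 best=100, r--
l=0 r=8: min(13,20)*8=104 best=104 *, l++
l=1 r=8: min(17,20)*7=119 best=119 *, l++

l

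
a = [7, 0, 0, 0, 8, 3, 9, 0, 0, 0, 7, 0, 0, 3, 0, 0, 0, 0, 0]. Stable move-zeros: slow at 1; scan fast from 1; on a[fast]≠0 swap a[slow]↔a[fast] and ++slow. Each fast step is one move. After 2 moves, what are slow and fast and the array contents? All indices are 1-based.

slow=2, fast=3, a=[7, 0, 0, 0, 8, 3, 9, 0, 0, 0, 7, 0, 0, 3, 0, 0, 0, 0, 0]

slow=1 fast=1: a[fast]=7≠0 swap→a[1]=7, slow++,fast++
slow=2 fast=2: a[fast]=0, fast++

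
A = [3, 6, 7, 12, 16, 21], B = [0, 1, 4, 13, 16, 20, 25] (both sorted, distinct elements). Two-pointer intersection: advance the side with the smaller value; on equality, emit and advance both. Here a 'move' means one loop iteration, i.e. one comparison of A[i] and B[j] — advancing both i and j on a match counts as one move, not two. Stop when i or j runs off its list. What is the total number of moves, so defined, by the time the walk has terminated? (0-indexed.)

[i=0,j=0] 3>0 → j++
[i=0,j=1] 3>1 → j++
[i=0,j=2] 3<4 → i++
[i=1,j=2] 6>4 → j++
[i=1,j=3] 6<13 → i++
[i=2,j=3] 7<13 → i++
[i=3,j=3] 12<13 → i++
[i=4,j=3] 16>13 → j++
[i=4,j=4] 16==16 emit → i++,j++
[i=5,j=5] 21>20 → j++
[i=5,j=6] 21<25 → i++

11 moves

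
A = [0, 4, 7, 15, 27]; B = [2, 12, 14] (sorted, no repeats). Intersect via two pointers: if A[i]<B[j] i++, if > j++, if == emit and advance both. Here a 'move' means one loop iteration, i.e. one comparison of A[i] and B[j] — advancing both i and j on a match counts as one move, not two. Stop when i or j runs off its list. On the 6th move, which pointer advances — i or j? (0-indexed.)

[i=0,j=0] 0<2 → i++
[i=1,j=0] 4>2 → j++
[i=1,j=1] 4<12 → i++
[i=2,j=1] 7<12 → i++
[i=3,j=1] 15>12 → j++
[i=3,j=2] 15>14 → j++

j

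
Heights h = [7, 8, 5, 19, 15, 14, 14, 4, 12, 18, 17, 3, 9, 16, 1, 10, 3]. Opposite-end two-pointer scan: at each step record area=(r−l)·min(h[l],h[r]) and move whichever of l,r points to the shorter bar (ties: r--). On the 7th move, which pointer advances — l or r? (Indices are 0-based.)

[0,16] min(7,3)*16=48 best=48 * → r--
[0,15] min(7,10)*15=105 best=105 * → l++
[1,15] min(8,10)*14=112 best=112 * → l++
[2,15] min(5,10)*13=65 best=112 → l++
[3,15] min(19,10)*12=120 best=120 * → r--
[3,14] min(19,1)*11=11 best=120 → r--
[3,13] min(19,16)*10=160 best=160 * → r--

r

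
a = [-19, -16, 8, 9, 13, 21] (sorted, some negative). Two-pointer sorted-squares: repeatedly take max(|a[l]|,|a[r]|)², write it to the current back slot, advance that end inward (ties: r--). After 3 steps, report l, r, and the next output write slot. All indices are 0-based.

l=0 r=5: |-19|<=|21| out[5]=441, r--
l=0 r=4: |-19|>|13| out[4]=361, l++
l=1 r=4: |-16|>|13| out[3]=256, l++

l=2, r=4, next write slot=2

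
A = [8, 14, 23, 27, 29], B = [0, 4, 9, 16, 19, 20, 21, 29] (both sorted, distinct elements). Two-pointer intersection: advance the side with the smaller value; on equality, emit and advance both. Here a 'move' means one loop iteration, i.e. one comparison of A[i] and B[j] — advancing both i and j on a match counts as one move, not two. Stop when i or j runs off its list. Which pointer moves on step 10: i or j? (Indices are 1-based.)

i

[i=1,j=1] 8>0 → j++
[i=1,j=2] 8>4 → j++
[i=1,j=3] 8<9 → i++
[i=2,j=3] 14>9 → j++
[i=2,j=4] 14<16 → i++
[i=3,j=4] 23>16 → j++
[i=3,j=5] 23>19 → j++
[i=3,j=6] 23>20 → j++
[i=3,j=7] 23>21 → j++
[i=3,j=8] 23<29 → i++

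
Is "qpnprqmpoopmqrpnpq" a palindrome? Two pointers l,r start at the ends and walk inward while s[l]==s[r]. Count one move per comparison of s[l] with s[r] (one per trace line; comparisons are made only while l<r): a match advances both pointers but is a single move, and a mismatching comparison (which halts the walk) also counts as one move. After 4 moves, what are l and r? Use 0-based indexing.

l=0 r=17: 'q'=='q', l++,r--
l=1 r=16: 'p'=='p', l++,r--
l=2 r=15: 'n'=='n', l++,r--
l=3 r=14: 'p'=='p', l++,r--

l=4, r=13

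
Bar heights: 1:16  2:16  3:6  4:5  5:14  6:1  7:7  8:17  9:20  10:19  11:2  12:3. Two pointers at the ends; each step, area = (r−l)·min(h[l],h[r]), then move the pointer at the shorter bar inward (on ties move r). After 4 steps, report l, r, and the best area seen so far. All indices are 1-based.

l=3, r=10, best area=144

[1,12] min(16,3)*11=33 best=33 * → r--
[1,11] min(16,2)*10=20 best=33 → r--
[1,10] min(16,19)*9=144 best=144 * → l++
[2,10] min(16,19)*8=128 best=144 → l++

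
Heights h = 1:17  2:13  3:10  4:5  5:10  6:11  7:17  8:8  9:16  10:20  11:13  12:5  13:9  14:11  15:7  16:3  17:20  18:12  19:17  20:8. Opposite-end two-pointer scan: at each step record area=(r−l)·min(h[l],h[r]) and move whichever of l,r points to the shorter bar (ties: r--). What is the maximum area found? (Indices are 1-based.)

[1,20] min(17,8)*19=152 best=152 * → r--
[1,19] min(17,17)*18=306 best=306 * → r--
[1,18] min(17,12)*17=204 best=306 → r--
[1,17] min(17,20)*16=272 best=306 → l++
[2,17] min(13,20)*15=195 best=306 → l++
[3,17] min(10,20)*14=140 best=306 → l++
[4,17] min(5,20)*13=65 best=306 → l++
[5,17] min(10,20)*12=120 best=306 → l++
[6,17] min(11,20)*11=121 best=306 → l++
[7,17] min(17,20)*10=170 best=306 → l++
[8,17] min(8,20)*9=72 best=306 → l++
[9,17] min(16,20)*8=128 best=306 → l++
[10,17] min(20,20)*7=140 best=306 → r--
[10,16] min(20,3)*6=18 best=306 → r--
[10,15] min(20,7)*5=35 best=306 → r--
[10,14] min(20,11)*4=44 best=306 → r--
[10,13] min(20,9)*3=27 best=306 → r--
[10,12] min(20,5)*2=10 best=306 → r--
[10,11] min(20,13)*1=13 best=306 → r--

max area = 306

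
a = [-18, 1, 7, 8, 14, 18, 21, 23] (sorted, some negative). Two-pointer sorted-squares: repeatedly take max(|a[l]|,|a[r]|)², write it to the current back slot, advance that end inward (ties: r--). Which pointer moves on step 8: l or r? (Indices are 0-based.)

l=0 r=7: |-18|<=|23| out[7]=529, r--
l=0 r=6: |-18|<=|21| out[6]=441, r--
l=0 r=5: |-18|<=|18| out[5]=324, r--
l=0 r=4: |-18|>|14| out[4]=324, l++
l=1 r=4: |1|<=|14| out[3]=196, r--
l=1 r=3: |1|<=|8| out[2]=64, r--
l=1 r=2: |1|<=|7| out[1]=49, r--
l=1 r=1: |1|<=|1| out[0]=1, r--

r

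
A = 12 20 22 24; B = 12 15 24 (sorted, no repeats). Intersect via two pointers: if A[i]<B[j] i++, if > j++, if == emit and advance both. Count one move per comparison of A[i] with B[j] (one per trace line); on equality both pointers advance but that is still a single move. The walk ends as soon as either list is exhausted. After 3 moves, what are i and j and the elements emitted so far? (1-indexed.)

i=3, j=3, emitted=[12]

[i=1,j=1] 12==12 emit → i++,j++
[i=2,j=2] 20>15 → j++
[i=2,j=3] 20<24 → i++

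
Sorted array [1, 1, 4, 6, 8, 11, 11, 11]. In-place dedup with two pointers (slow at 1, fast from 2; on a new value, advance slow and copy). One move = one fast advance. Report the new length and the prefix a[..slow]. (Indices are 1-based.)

(s=1,f=2) a[fast]=1=a[slow] dup → fast++
(s=1,f=3) a[fast]=4≠a[slow]=1 write a[2]=4 → slow++,fast++
(s=2,f=4) a[fast]=6≠a[slow]=4 write a[3]=6 → slow++,fast++
(s=3,f=5) a[fast]=8≠a[slow]=6 write a[4]=8 → slow++,fast++
(s=4,f=6) a[fast]=11≠a[slow]=8 write a[5]=11 → slow++,fast++
(s=5,f=7) a[fast]=11=a[slow] dup → fast++
(s=5,f=8) a[fast]=11=a[slow] dup → fast++

length 5; prefix = [1, 4, 6, 8, 11]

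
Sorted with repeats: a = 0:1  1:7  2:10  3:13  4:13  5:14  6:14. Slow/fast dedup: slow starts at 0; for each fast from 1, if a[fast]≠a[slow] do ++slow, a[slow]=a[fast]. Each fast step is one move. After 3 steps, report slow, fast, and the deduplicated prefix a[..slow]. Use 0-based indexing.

slow=3, fast=4, prefix=[1, 7, 10, 13]

(s=0,f=1) a[fast]=7≠a[slow]=1 write a[1]=7 → slow++,fast++
(s=1,f=2) a[fast]=10≠a[slow]=7 write a[2]=10 → slow++,fast++
(s=2,f=3) a[fast]=13≠a[slow]=10 write a[3]=13 → slow++,fast++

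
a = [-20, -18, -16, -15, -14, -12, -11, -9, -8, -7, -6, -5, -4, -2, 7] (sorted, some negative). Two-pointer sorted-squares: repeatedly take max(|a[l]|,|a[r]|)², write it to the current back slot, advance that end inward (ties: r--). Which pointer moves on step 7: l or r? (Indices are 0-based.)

l

l=0 r=14: |-20|>|7| out[14]=400, l++
l=1 r=14: |-18|>|7| out[13]=324, l++
l=2 r=14: |-16|>|7| out[12]=256, l++
l=3 r=14: |-15|>|7| out[11]=225, l++
l=4 r=14: |-14|>|7| out[10]=196, l++
l=5 r=14: |-12|>|7| out[9]=144, l++
l=6 r=14: |-11|>|7| out[8]=121, l++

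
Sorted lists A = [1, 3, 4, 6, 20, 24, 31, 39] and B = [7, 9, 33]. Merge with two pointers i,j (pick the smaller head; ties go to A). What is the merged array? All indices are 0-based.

[1, 3, 4, 6, 7, 9, 20, 24, 31, 33, 39]

[i=0,j=0] A[i]=1<=B[j]=7 take 1 → i++
[i=1,j=0] A[i]=3<=B[j]=7 take 3 → i++
[i=2,j=0] A[i]=4<=B[j]=7 take 4 → i++
[i=3,j=0] A[i]=6<=B[j]=7 take 6 → i++
[i=4,j=0] A[i]=20>B[j]=7 take 7 → j++
[i=4,j=1] A[i]=20>B[j]=9 take 9 → j++
[i=4,j=2] A[i]=20<=B[j]=33 take 20 → i++
[i=5,j=2] A[i]=24<=B[j]=33 take 24 → i++
[i=6,j=2] A[i]=31<=B[j]=33 take 31 → i++
[i=7,j=2] A[i]=39>B[j]=33 take 33 → j++
[i=7,j=3] B done, take A[i]=39 → i++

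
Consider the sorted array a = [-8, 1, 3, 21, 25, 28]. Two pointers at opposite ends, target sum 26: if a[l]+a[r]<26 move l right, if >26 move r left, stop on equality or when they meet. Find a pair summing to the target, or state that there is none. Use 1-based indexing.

l=1 r=6: -8+28=20 <26, l++
l=2 r=6: 1+28=29 >26, r--
l=2 r=5: 1+25=26, found

(1, 25)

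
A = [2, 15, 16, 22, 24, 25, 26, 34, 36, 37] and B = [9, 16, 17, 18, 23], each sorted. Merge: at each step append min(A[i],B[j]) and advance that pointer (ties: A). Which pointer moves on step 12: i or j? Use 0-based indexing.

[i=0,j=0] A[i]=2<=B[j]=9 take 2 → i++
[i=1,j=0] A[i]=15>B[j]=9 take 9 → j++
[i=1,j=1] A[i]=15<=B[j]=16 take 15 → i++
[i=2,j=1] A[i]=16<=B[j]=16 take 16 → i++
[i=3,j=1] A[i]=22>B[j]=16 take 16 → j++
[i=3,j=2] A[i]=22>B[j]=17 take 17 → j++
[i=3,j=3] A[i]=22>B[j]=18 take 18 → j++
[i=3,j=4] A[i]=22<=B[j]=23 take 22 → i++
[i=4,j=4] A[i]=24>B[j]=23 take 23 → j++
[i=4,j=5] B done, take A[i]=24 → i++
[i=5,j=5] B done, take A[i]=25 → i++
[i=6,j=5] B done, take A[i]=26 → i++

i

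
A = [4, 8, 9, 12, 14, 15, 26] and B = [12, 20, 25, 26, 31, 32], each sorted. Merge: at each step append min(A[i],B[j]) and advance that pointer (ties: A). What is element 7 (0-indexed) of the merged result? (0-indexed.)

[i=0,j=0] A[i]=4<=B[j]=12 take 4 → i++
[i=1,j=0] A[i]=8<=B[j]=12 take 8 → i++
[i=2,j=0] A[i]=9<=B[j]=12 take 9 → i++
[i=3,j=0] A[i]=12<=B[j]=12 take 12 → i++
[i=4,j=0] A[i]=14>B[j]=12 take 12 → j++
[i=4,j=1] A[i]=14<=B[j]=20 take 14 → i++
[i=5,j=1] A[i]=15<=B[j]=20 take 15 → i++
[i=6,j=1] A[i]=26>B[j]=20 take 20 → j++
[i=6,j=2] A[i]=26>B[j]=25 take 25 → j++
[i=6,j=3] A[i]=26<=B[j]=26 take 26 → i++
[i=7,j=3] A done, take B[j]=26 → j++
[i=7,j=4] A done, take B[j]=31 → j++
[i=7,j=5] A done, take B[j]=32 → j++

merged[7] = 20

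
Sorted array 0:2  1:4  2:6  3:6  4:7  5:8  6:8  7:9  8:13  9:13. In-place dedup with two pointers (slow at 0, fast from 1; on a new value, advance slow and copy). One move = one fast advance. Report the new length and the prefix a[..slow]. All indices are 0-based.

(s=0,f=1) a[fast]=4≠a[slow]=2 write a[1]=4 → slow++,fast++
(s=1,f=2) a[fast]=6≠a[slow]=4 write a[2]=6 → slow++,fast++
(s=2,f=3) a[fast]=6=a[slow] dup → fast++
(s=2,f=4) a[fast]=7≠a[slow]=6 write a[3]=7 → slow++,fast++
(s=3,f=5) a[fast]=8≠a[slow]=7 write a[4]=8 → slow++,fast++
(s=4,f=6) a[fast]=8=a[slow] dup → fast++
(s=4,f=7) a[fast]=9≠a[slow]=8 write a[5]=9 → slow++,fast++
(s=5,f=8) a[fast]=13≠a[slow]=9 write a[6]=13 → slow++,fast++
(s=6,f=9) a[fast]=13=a[slow] dup → fast++

length 7; prefix = [2, 4, 6, 7, 8, 9, 13]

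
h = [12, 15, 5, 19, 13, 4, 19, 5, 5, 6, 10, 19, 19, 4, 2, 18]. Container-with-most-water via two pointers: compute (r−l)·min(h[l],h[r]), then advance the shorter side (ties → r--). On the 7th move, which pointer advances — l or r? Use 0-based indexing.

l=0 r=15: min(12,18)*15=180 best=180 *, l++
l=1 r=15: min(15,18)*14=210 best=210 *, l++
l=2 r=15: min(5,18)*13=65 best=210, l++
l=3 r=15: min(19,18)*12=216 best=216 *, r--
l=3 r=14: min(19,2)*11=22 best=216, r--
l=3 r=13: min(19,4)*10=40 best=216, r--
l=3 r=12: min(19,19)*9=171 best=216, r--

r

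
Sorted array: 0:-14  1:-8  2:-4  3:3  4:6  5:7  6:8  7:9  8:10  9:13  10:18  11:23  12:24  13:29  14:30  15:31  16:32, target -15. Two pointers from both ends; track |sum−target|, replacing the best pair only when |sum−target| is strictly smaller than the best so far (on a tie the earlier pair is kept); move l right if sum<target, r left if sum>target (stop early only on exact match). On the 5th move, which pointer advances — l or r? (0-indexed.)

r

l=0 r=16: -14+32=18 d=33 *, r--
l=0 r=15: -14+31=17 d=32 *, r--
l=0 r=14: -14+30=16 d=31 *, r--
l=0 r=13: -14+29=15 d=30 *, r--
l=0 r=12: -14+24=10 d=25 *, r--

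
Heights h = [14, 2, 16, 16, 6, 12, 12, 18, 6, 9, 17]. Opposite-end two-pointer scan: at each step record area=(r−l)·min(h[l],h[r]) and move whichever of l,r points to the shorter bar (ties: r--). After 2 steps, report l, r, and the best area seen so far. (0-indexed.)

l=2, r=10, best area=140

[0,10] min(14,17)*10=140 best=140 * → l++
[1,10] min(2,17)*9=18 best=140 → l++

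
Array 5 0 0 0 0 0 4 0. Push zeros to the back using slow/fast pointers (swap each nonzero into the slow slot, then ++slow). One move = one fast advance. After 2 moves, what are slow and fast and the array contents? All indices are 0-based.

slow=0 fast=0: a[fast]=5≠0 swap→a[0]=5, slow++,fast++
slow=1 fast=1: a[fast]=0, fast++

slow=1, fast=2, a=[5, 0, 0, 0, 0, 0, 4, 0]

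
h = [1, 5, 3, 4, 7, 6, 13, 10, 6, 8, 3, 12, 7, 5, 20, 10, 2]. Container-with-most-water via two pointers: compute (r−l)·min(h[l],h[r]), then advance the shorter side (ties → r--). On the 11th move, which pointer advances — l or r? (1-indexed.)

l

l=1 r=17: min(1,2)*16=16 best=16 *, l++
l=2 r=17: min(5,2)*15=30 best=30 *, r--
l=2 r=16: min(5,10)*14=70 best=70 *, l++
l=3 r=16: min(3,10)*13=39 best=70, l++
l=4 r=16: min(4,10)*12=48 best=70, l++
l=5 r=16: min(7,10)*11=77 best=77 *, l++
l=6 r=16: min(6,10)*10=60 best=77, l++
l=7 r=16: min(13,10)*9=90 best=90 *, r--
l=7 r=15: min(13,20)*8=104 best=104 *, l++
l=8 r=15: min(10,20)*7=70 best=104, l++
l=9 r=15: min(6,20)*6=36 best=104, l++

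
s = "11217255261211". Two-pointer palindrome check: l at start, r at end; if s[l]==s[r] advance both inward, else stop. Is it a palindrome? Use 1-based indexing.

[1,14] '1'=='1' → l++,r--
[2,13] '1'=='1' → l++,r--
[3,12] '2'=='2' → l++,r--
[4,11] '1'=='1' → l++,r--
[5,10] '7'!='6' → stop

not a palindrome (mismatch at 5,10)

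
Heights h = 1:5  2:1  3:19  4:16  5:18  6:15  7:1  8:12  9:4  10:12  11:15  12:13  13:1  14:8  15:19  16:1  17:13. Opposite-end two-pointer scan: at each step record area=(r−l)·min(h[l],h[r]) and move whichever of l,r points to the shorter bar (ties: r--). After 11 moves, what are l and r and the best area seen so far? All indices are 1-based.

l=3, r=8, best area=228

l=1 r=17: min(5,13)*16=80 best=80 *, l++
l=2 r=17: min(1,13)*15=15 best=80, l++
l=3 r=17: min(19,13)*14=182 best=182 *, r--
l=3 r=16: min(19,1)*13=13 best=182, r--
l=3 r=15: min(19,19)*12=228 best=228 *, r--
l=3 r=14: min(19,8)*11=88 best=228, r--
l=3 r=13: min(19,1)*10=10 best=228, r--
l=3 r=12: min(19,13)*9=117 best=228, r--
l=3 r=11: min(19,15)*8=120 best=228, r--
l=3 r=10: min(19,12)*7=84 best=228, r--
l=3 r=9: min(19,4)*6=24 best=228, r--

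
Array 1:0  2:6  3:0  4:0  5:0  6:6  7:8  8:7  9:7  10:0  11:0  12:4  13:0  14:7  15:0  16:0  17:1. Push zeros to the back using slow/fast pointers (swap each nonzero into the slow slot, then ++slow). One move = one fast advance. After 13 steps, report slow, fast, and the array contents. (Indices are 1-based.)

(s=1,f=1) a[fast]=0 → fast++
(s=1,f=2) a[fast]=6≠0 swap→a[1]=6 → slow++,fast++
(s=2,f=3) a[fast]=0 → fast++
(s=2,f=4) a[fast]=0 → fast++
(s=2,f=5) a[fast]=0 → fast++
(s=2,f=6) a[fast]=6≠0 swap→a[2]=6 → slow++,fast++
(s=3,f=7) a[fast]=8≠0 swap→a[3]=8 → slow++,fast++
(s=4,f=8) a[fast]=7≠0 swap→a[4]=7 → slow++,fast++
(s=5,f=9) a[fast]=7≠0 swap→a[5]=7 → slow++,fast++
(s=6,f=10) a[fast]=0 → fast++
(s=6,f=11) a[fast]=0 → fast++
(s=6,f=12) a[fast]=4≠0 swap→a[6]=4 → slow++,fast++
(s=7,f=13) a[fast]=0 → fast++

slow=7, fast=14, a=[6, 6, 8, 7, 7, 4, 0, 0, 0, 0, 0, 0, 0, 7, 0, 0, 1]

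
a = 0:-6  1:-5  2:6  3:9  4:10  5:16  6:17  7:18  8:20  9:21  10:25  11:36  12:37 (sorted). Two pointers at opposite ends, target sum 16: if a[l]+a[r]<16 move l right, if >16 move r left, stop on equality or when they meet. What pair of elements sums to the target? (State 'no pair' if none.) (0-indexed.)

[0,12] -6+37=31 >16 → r--
[0,11] -6+36=30 >16 → r--
[0,10] -6+25=19 >16 → r--
[0,9] -6+21=15 <16 → l++
[1,9] -5+21=16 → found

(-5, 21)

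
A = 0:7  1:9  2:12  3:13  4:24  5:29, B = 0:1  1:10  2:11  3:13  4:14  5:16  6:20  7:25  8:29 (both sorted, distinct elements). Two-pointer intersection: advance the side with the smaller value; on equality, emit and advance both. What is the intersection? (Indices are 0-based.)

intersection = [13, 29]

[i=0,j=0] 7>1 → j++
[i=0,j=1] 7<10 → i++
[i=1,j=1] 9<10 → i++
[i=2,j=1] 12>10 → j++
[i=2,j=2] 12>11 → j++
[i=2,j=3] 12<13 → i++
[i=3,j=3] 13==13 emit → i++,j++
[i=4,j=4] 24>14 → j++
[i=4,j=5] 24>16 → j++
[i=4,j=6] 24>20 → j++
[i=4,j=7] 24<25 → i++
[i=5,j=7] 29>25 → j++
[i=5,j=8] 29==29 emit → i++,j++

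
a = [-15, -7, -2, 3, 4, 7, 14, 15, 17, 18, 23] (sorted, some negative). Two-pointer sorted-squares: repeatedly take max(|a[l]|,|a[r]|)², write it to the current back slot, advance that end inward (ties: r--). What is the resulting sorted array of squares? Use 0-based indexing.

[0,10] |-15|<=|23| out[10]=529 → r--
[0,9] |-15|<=|18| out[9]=324 → r--
[0,8] |-15|<=|17| out[8]=289 → r--
[0,7] |-15|<=|15| out[7]=225 → r--
[0,6] |-15|>|14| out[6]=225 → l++
[1,6] |-7|<=|14| out[5]=196 → r--
[1,5] |-7|<=|7| out[4]=49 → r--
[1,4] |-7|>|4| out[3]=49 → l++
[2,4] |-2|<=|4| out[2]=16 → r--
[2,3] |-2|<=|3| out[1]=9 → r--
[2,2] |-2|<=|-2| out[0]=4 → r--

[4, 9, 16, 49, 49, 196, 225, 225, 289, 324, 529]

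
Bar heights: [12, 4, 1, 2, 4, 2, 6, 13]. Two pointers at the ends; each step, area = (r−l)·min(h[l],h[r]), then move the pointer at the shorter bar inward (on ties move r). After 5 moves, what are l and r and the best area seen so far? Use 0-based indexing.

[0,7] min(12,13)*7=84 best=84 * → l++
[1,7] min(4,13)*6=24 best=84 → l++
[2,7] min(1,13)*5=5 best=84 → l++
[3,7] min(2,13)*4=8 best=84 → l++
[4,7] min(4,13)*3=12 best=84 → l++

l=5, r=7, best area=84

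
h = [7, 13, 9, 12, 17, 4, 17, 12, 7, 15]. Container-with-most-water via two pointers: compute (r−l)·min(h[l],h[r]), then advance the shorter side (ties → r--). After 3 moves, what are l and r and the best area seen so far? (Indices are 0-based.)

l=0 r=9: min(7,15)*9=63 best=63 *, l++
l=1 r=9: min(13,15)*8=104 best=104 *, l++
l=2 r=9: min(9,15)*7=63 best=104, l++

l=3, r=9, best area=104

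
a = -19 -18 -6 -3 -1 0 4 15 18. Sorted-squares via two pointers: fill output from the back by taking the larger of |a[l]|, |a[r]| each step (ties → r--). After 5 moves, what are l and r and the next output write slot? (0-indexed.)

[0,8] |-19|>|18| out[8]=361 → l++
[1,8] |-18|<=|18| out[7]=324 → r--
[1,7] |-18|>|15| out[6]=324 → l++
[2,7] |-6|<=|15| out[5]=225 → r--
[2,6] |-6|>|4| out[4]=36 → l++

l=3, r=6, next write slot=3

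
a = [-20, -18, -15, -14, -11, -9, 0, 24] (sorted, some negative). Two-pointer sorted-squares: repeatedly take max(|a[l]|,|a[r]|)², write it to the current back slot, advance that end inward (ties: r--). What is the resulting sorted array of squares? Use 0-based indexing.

[0, 81, 121, 196, 225, 324, 400, 576]

[0,7] |-20|<=|24| out[7]=576 → r--
[0,6] |-20|>|0| out[6]=400 → l++
[1,6] |-18|>|0| out[5]=324 → l++
[2,6] |-15|>|0| out[4]=225 → l++
[3,6] |-14|>|0| out[3]=196 → l++
[4,6] |-11|>|0| out[2]=121 → l++
[5,6] |-9|>|0| out[1]=81 → l++
[6,6] |0|<=|0| out[0]=0 → r--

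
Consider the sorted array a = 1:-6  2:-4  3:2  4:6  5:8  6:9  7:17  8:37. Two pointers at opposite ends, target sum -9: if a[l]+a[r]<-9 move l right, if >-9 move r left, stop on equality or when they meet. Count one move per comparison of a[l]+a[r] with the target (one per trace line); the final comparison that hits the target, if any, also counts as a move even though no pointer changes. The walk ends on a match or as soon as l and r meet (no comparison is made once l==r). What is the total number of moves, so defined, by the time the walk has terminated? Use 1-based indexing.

l=1 r=8: -6+37=31 >-9, r--
l=1 r=7: -6+17=11 >-9, r--
l=1 r=6: -6+9=3 >-9, r--
l=1 r=5: -6+8=2 >-9, r--
l=1 r=4: -6+6=0 >-9, r--
l=1 r=3: -6+2=-4 >-9, r--
l=1 r=2: -6+-4=-10 <-9, l++

7 moves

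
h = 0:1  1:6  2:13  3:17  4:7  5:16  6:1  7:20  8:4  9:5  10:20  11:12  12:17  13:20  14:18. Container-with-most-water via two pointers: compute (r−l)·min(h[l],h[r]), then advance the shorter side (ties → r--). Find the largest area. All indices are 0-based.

max area = 187

[0,14] min(1,18)*14=14 best=14 * → l++
[1,14] min(6,18)*13=78 best=78 * → l++
[2,14] min(13,18)*12=156 best=156 * → l++
[3,14] min(17,18)*11=187 best=187 * → l++
[4,14] min(7,18)*10=70 best=187 → l++
[5,14] min(16,18)*9=144 best=187 → l++
[6,14] min(1,18)*8=8 best=187 → l++
[7,14] min(20,18)*7=126 best=187 → r--
[7,13] min(20,20)*6=120 best=187 → r--
[7,12] min(20,17)*5=85 best=187 → r--
[7,11] min(20,12)*4=48 best=187 → r--
[7,10] min(20,20)*3=60 best=187 → r--
[7,9] min(20,5)*2=10 best=187 → r--
[7,8] min(20,4)*1=4 best=187 → r--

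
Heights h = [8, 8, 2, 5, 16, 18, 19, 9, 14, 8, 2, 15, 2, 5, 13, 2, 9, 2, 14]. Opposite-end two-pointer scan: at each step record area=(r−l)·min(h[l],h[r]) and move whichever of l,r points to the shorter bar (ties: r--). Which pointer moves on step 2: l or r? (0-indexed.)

l=0 r=18: min(8,14)*18=144 best=144 *, l++
l=1 r=18: min(8,14)*17=136 best=144, l++

l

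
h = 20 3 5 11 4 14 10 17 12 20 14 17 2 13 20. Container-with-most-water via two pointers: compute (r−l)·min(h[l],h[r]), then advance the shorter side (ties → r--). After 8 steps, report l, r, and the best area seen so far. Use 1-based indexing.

l=1, r=7, best area=280

l=1 r=15: min(20,20)*14=280 best=280 *, r--
l=1 r=14: min(20,13)*13=169 best=280, r--
l=1 r=13: min(20,2)*12=24 best=280, r--
l=1 r=12: min(20,17)*11=187 best=280, r--
l=1 r=11: min(20,14)*10=140 best=280, r--
l=1 r=10: min(20,20)*9=180 best=280, r--
l=1 r=9: min(20,12)*8=96 best=280, r--
l=1 r=8: min(20,17)*7=119 best=280, r--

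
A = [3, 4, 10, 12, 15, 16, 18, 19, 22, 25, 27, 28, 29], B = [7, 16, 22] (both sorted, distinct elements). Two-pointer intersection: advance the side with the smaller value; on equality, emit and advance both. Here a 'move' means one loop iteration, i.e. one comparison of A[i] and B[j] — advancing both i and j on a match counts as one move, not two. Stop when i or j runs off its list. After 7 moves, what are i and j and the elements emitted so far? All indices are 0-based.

[i=0,j=0] 3<7 → i++
[i=1,j=0] 4<7 → i++
[i=2,j=0] 10>7 → j++
[i=2,j=1] 10<16 → i++
[i=3,j=1] 12<16 → i++
[i=4,j=1] 15<16 → i++
[i=5,j=1] 16==16 emit → i++,j++

i=6, j=2, emitted=[16]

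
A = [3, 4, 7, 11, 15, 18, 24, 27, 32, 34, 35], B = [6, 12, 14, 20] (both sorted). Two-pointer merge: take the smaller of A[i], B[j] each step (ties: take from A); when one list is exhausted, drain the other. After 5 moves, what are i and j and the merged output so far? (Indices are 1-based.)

[i=1,j=1] A[i]=3<=B[j]=6 take 3 → i++
[i=2,j=1] A[i]=4<=B[j]=6 take 4 → i++
[i=3,j=1] A[i]=7>B[j]=6 take 6 → j++
[i=3,j=2] A[i]=7<=B[j]=12 take 7 → i++
[i=4,j=2] A[i]=11<=B[j]=12 take 11 → i++

i=5, j=2, merged so far=[3, 4, 6, 7, 11]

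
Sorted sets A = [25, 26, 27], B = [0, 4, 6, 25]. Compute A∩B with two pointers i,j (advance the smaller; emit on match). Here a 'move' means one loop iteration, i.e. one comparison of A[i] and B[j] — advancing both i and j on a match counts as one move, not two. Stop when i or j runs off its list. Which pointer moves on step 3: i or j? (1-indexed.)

[i=1,j=1] 25>0 → j++
[i=1,j=2] 25>4 → j++
[i=1,j=3] 25>6 → j++

j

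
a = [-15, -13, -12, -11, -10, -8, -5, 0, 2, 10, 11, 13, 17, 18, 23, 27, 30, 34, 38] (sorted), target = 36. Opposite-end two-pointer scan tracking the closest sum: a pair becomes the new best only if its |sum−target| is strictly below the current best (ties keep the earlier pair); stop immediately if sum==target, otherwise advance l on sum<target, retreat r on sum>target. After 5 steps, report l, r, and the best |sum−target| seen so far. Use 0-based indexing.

l=5, r=18, best |Δ|=8

[0,18] -15+38=23 d=13 * → l++
[1,18] -13+38=25 d=11 * → l++
[2,18] -12+38=26 d=10 * → l++
[3,18] -11+38=27 d=9 * → l++
[4,18] -10+38=28 d=8 * → l++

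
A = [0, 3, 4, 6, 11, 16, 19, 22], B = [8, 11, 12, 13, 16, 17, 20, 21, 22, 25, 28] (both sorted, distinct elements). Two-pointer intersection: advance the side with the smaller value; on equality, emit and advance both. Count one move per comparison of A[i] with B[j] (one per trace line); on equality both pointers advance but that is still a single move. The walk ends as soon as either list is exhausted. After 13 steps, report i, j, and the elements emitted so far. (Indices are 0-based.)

i=7, j=8, emitted=[11, 16]

i=0 j=0: 0<8, i++
i=1 j=0: 3<8, i++
i=2 j=0: 4<8, i++
i=3 j=0: 6<8, i++
i=4 j=0: 11>8, j++
i=4 j=1: 11==11 emit, i++,j++
i=5 j=2: 16>12, j++
i=5 j=3: 16>13, j++
i=5 j=4: 16==16 emit, i++,j++
i=6 j=5: 19>17, j++
i=6 j=6: 19<20, i++
i=7 j=6: 22>20, j++
i=7 j=7: 22>21, j++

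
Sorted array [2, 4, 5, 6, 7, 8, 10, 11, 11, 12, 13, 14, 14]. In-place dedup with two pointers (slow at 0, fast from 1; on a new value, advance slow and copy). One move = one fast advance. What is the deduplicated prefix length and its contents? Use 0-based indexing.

slow=0 fast=1: a[fast]=4≠a[slow]=2 write a[1]=4, slow++,fast++
slow=1 fast=2: a[fast]=5≠a[slow]=4 write a[2]=5, slow++,fast++
slow=2 fast=3: a[fast]=6≠a[slow]=5 write a[3]=6, slow++,fast++
slow=3 fast=4: a[fast]=7≠a[slow]=6 write a[4]=7, slow++,fast++
slow=4 fast=5: a[fast]=8≠a[slow]=7 write a[5]=8, slow++,fast++
slow=5 fast=6: a[fast]=10≠a[slow]=8 write a[6]=10, slow++,fast++
slow=6 fast=7: a[fast]=11≠a[slow]=10 write a[7]=11, slow++,fast++
slow=7 fast=8: a[fast]=11=a[slow] dup, fast++
slow=7 fast=9: a[fast]=12≠a[slow]=11 write a[8]=12, slow++,fast++
slow=8 fast=10: a[fast]=13≠a[slow]=12 write a[9]=13, slow++,fast++
slow=9 fast=11: a[fast]=14≠a[slow]=13 write a[10]=14, slow++,fast++
slow=10 fast=12: a[fast]=14=a[slow] dup, fast++

length 11; prefix = [2, 4, 5, 6, 7, 8, 10, 11, 12, 13, 14]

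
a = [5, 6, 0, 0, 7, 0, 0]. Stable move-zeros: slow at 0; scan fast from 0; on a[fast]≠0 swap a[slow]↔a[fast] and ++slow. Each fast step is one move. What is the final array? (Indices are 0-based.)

[5, 6, 7, 0, 0, 0, 0]

slow=0 fast=0: a[fast]=5≠0 swap→a[0]=5, slow++,fast++
slow=1 fast=1: a[fast]=6≠0 swap→a[1]=6, slow++,fast++
slow=2 fast=2: a[fast]=0, fast++
slow=2 fast=3: a[fast]=0, fast++
slow=2 fast=4: a[fast]=7≠0 swap→a[2]=7, slow++,fast++
slow=3 fast=5: a[fast]=0, fast++
slow=3 fast=6: a[fast]=0, fast++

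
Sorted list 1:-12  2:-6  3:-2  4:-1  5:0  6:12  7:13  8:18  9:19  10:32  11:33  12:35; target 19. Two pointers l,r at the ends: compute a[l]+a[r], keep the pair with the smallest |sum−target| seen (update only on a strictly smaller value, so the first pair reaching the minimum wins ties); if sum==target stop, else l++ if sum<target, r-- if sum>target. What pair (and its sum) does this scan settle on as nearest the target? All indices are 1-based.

[1,12] -12+35=23 d=4 * → r--
[1,11] -12+33=21 d=2 * → r--
[1,10] -12+32=20 d=1 * → r--
[1,9] -12+19=7 d=12 → l++
[2,9] -6+19=13 d=6 → l++
[3,9] -2+19=17 d=2 → l++
[4,9] -1+19=18 d=1 → l++
[5,9] 0+19=19 d=0 * → stop

pair (0, 19) with sum 19 (|Δ|=0)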